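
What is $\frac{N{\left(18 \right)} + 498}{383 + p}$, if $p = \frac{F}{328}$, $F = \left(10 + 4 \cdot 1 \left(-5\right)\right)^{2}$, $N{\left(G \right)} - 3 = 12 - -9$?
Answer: $\frac{14268}{10477} \approx 1.3618$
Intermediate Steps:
$N{\left(G \right)} = 24$ ($N{\left(G \right)} = 3 + \left(12 - -9\right) = 3 + \left(12 + 9\right) = 3 + 21 = 24$)
$F = 100$ ($F = \left(10 + 4 \left(-5\right)\right)^{2} = \left(10 - 20\right)^{2} = \left(-10\right)^{2} = 100$)
$p = \frac{25}{82}$ ($p = \frac{100}{328} = 100 \cdot \frac{1}{328} = \frac{25}{82} \approx 0.30488$)
$\frac{N{\left(18 \right)} + 498}{383 + p} = \frac{24 + 498}{383 + \frac{25}{82}} = \frac{522}{\frac{31431}{82}} = 522 \cdot \frac{82}{31431} = \frac{14268}{10477}$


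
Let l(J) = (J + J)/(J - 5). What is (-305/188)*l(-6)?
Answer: -915/517 ≈ -1.7698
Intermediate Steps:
l(J) = 2*J/(-5 + J) (l(J) = (2*J)/(-5 + J) = 2*J/(-5 + J))
(-305/188)*l(-6) = (-305/188)*(2*(-6)/(-5 - 6)) = (-305*1/188)*(2*(-6)/(-11)) = -305*(-6)*(-1)/(94*11) = -305/188*12/11 = -915/517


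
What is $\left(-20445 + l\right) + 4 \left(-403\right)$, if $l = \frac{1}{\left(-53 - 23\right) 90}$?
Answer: $- \frac{150869881}{6840} \approx -22057.0$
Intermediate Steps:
$l = - \frac{1}{6840}$ ($l = \frac{1}{\left(-76\right) 90} = \frac{1}{-6840} = - \frac{1}{6840} \approx -0.0001462$)
$\left(-20445 + l\right) + 4 \left(-403\right) = \left(-20445 - \frac{1}{6840}\right) + 4 \left(-403\right) = - \frac{139843801}{6840} - 1612 = - \frac{150869881}{6840}$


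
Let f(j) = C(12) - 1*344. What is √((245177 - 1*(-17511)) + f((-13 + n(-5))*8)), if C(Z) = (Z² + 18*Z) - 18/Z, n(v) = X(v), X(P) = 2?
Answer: √1050810/2 ≈ 512.54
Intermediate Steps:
n(v) = 2
C(Z) = Z² - 18/Z + 18*Z
f(j) = 29/2 (f(j) = (-18 + 12²*(18 + 12))/12 - 1*344 = (-18 + 144*30)/12 - 344 = (-18 + 4320)/12 - 344 = (1/12)*4302 - 344 = 717/2 - 344 = 29/2)
√((245177 - 1*(-17511)) + f((-13 + n(-5))*8)) = √((245177 - 1*(-17511)) + 29/2) = √((245177 + 17511) + 29/2) = √(262688 + 29/2) = √(525405/2) = √1050810/2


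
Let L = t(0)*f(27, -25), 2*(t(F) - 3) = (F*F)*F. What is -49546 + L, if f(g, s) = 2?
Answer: -49540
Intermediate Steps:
t(F) = 3 + F³/2 (t(F) = 3 + ((F*F)*F)/2 = 3 + (F²*F)/2 = 3 + F³/2)
L = 6 (L = (3 + (½)*0³)*2 = (3 + (½)*0)*2 = (3 + 0)*2 = 3*2 = 6)
-49546 + L = -49546 + 6 = -49540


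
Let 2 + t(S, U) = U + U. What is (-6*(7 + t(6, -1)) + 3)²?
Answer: 225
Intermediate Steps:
t(S, U) = -2 + 2*U (t(S, U) = -2 + (U + U) = -2 + 2*U)
(-6*(7 + t(6, -1)) + 3)² = (-6*(7 + (-2 + 2*(-1))) + 3)² = (-6*(7 + (-2 - 2)) + 3)² = (-6*(7 - 4) + 3)² = (-6*3 + 3)² = (-18 + 3)² = (-15)² = 225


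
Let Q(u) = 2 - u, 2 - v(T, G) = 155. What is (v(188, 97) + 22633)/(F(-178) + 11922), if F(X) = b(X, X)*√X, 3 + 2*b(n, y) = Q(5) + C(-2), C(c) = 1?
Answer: 536013120/284270393 + 112400*I*√178/284270393 ≈ 1.8856 + 0.0052753*I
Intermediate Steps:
v(T, G) = -153 (v(T, G) = 2 - 1*155 = 2 - 155 = -153)
b(n, y) = -5/2 (b(n, y) = -3/2 + ((2 - 1*5) + 1)/2 = -3/2 + ((2 - 5) + 1)/2 = -3/2 + (-3 + 1)/2 = -3/2 + (½)*(-2) = -3/2 - 1 = -5/2)
F(X) = -5*√X/2
(v(188, 97) + 22633)/(F(-178) + 11922) = (-153 + 22633)/(-5*I*√178/2 + 11922) = 22480/(-5*I*√178/2 + 11922) = 22480/(11922 - 5*I*√178/2)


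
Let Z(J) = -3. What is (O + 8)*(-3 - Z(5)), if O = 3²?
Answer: 0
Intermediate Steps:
O = 9
(O + 8)*(-3 - Z(5)) = (9 + 8)*(-3 - 1*(-3)) = 17*(-3 + 3) = 17*0 = 0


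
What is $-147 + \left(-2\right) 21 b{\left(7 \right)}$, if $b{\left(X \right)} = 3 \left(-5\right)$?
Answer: $483$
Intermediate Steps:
$b{\left(X \right)} = -15$
$-147 + \left(-2\right) 21 b{\left(7 \right)} = -147 + \left(-2\right) 21 \left(-15\right) = -147 - -630 = -147 + 630 = 483$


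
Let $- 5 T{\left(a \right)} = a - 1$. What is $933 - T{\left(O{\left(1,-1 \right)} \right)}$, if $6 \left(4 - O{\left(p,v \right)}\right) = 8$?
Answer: $\frac{2800}{3} \approx 933.33$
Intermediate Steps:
$O{\left(p,v \right)} = \frac{8}{3}$ ($O{\left(p,v \right)} = 4 - \frac{4}{3} = \frac{8}{3}$)
$T{\left(a \right)} = \frac{1}{5} - \frac{a}{5}$ ($T{\left(a \right)} = - \frac{a - 1}{5} = - \frac{-1 + a}{5} = \frac{1}{5} - \frac{a}{5}$)
$933 - T{\left(O{\left(1,-1 \right)} \right)} = 933 - \left(\frac{1}{5} - \frac{8}{15}\right) = 933 - - \frac{1}{3} = 933 + \frac{1}{3} = \frac{2800}{3}$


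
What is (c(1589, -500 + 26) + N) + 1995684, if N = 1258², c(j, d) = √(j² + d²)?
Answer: 3578248 + √2749597 ≈ 3.5799e+6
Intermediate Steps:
c(j, d) = √(d² + j²)
N = 1582564
(c(1589, -500 + 26) + N) + 1995684 = (√((-500 + 26)² + 1589²) + 1582564) + 1995684 = (√((-474)² + 2524921) + 1582564) + 1995684 = (√(224676 + 2524921) + 1582564) + 1995684 = (√2749597 + 1582564) + 1995684 = (1582564 + √2749597) + 1995684 = 3578248 + √2749597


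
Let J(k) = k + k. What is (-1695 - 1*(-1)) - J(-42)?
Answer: -1610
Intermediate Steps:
J(k) = 2*k
(-1695 - 1*(-1)) - J(-42) = (-1695 - 1*(-1)) - 2*(-42) = (-1695 + 1) - 1*(-84) = -1694 + 84 = -1610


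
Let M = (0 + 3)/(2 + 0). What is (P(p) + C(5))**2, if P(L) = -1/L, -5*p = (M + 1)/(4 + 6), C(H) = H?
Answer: 625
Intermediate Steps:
M = 3/2 ≈ 1.5000
p = -1/20 (p = -(3/2 + 1)/(5*(4 + 6)) = -1/(2*10) = -1/5*1/4 = -1/20 ≈ -0.050000)
(P(p) + C(5))**2 = (-1/(-1/20) + 5)**2 = (-1*(-20) + 5)**2 = (20 + 5)**2 = 25**2 = 625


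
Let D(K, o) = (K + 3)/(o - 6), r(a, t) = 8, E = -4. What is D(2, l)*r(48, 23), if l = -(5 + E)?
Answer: -40/7 ≈ -5.7143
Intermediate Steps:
l = -1 (l = -(5 - 4) = -1*1 = -1)
D(K, o) = (3 + K)/(-6 + o)
D(2, l)*r(48, 23) = ((3 + 2)/(-6 - 1))*8 = (5/(-7))*8 = -1/7*5*8 = -5/7*8 = -40/7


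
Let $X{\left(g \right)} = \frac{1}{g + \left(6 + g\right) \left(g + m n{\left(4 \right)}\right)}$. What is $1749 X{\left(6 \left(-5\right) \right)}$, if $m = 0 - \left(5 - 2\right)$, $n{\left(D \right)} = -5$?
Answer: $\frac{53}{10} \approx 5.3$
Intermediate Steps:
$m = -3$ ($m = 0 - \left(5 - 2\right) = 0 - 3 = -3$)
$X{\left(g \right)} = \frac{1}{g + \left(6 + g\right) \left(15 + g\right)}$ ($X{\left(g \right)} = \frac{1}{g + \left(6 + g\right) \left(g - -15\right)} = \frac{1}{g + \left(6 + g\right) \left(g + 15\right)} = \frac{1}{g + \left(6 + g\right) \left(15 + g\right)}$)
$1749 X{\left(6 \left(-5\right) \right)} = \frac{1749}{90 + \left(6 \left(-5\right)\right)^{2} + 22 \cdot 6 \left(-5\right)} = \frac{1749}{90 + \left(-30\right)^{2} + 22 \left(-30\right)} = \frac{1749}{90 + 900 - 660} = \frac{1749}{330} = 1749 \cdot \frac{1}{330} = \frac{53}{10}$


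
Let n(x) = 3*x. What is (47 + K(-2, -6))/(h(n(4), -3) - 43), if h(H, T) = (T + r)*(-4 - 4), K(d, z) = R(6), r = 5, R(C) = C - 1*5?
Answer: -48/59 ≈ -0.81356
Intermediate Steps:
R(C) = -5 + C (R(C) = C - 5 = -5 + C)
K(d, z) = 1 (K(d, z) = -5 + 6 = 1)
h(H, T) = -40 - 8*T (h(H, T) = (T + 5)*(-4 - 4) = (5 + T)*(-8) = -40 - 8*T)
(47 + K(-2, -6))/(h(n(4), -3) - 43) = (47 + 1)/((-40 - 8*(-3)) - 43) = 48/((-40 + 24) - 43) = 48/(-16 - 43) = 48/(-59) = -1/59*48 = -48/59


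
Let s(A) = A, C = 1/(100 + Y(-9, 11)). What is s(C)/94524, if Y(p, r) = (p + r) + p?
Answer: 1/8790732 ≈ 1.1376e-7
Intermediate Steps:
Y(p, r) = r + 2*p
C = 1/93 (C = 1/(100 + (11 + 2*(-9))) = 1/(100 + (11 - 18)) = 1/(100 - 7) = 1/93 ≈ 0.010753)
s(C)/94524 = (1/93)/94524 = (1/93)*(1/94524) = 1/8790732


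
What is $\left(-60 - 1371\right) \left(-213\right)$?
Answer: $304803$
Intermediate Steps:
$\left(-60 - 1371\right) \left(-213\right) = \left(-1431\right) \left(-213\right) = 304803$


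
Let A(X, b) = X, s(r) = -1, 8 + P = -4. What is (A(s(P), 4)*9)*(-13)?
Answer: 117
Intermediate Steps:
P = -12 (P = -8 - 4 = -12)
(A(s(P), 4)*9)*(-13) = -1*9*(-13) = -9*(-13) = 117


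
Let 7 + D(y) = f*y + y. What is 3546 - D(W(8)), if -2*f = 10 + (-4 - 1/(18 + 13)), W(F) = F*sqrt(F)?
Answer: 3553 + 984*sqrt(2)/31 ≈ 3597.9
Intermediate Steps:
W(F) = F**(3/2)
f = -185/62 (f = -(10 + (-4 - 1/(18 + 13)))/2 = -(10 + (-4 - 1/31))/2 = -(10 - 125/31)/2 = -1/2*185/31 = -185/62 ≈ -2.9839)
D(y) = -7 - 123*y/62 (D(y) = -7 + (-185*y/62 + y) = -7 - 123*y/62)
3546 - D(W(8)) = 3546 - (-7 - 984*sqrt(2)/31) = 3546 + (7 + 984*sqrt(2)/31) = 3553 + 984*sqrt(2)/31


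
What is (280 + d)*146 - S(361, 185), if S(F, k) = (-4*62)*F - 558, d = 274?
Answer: 170970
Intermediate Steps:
S(F, k) = -558 - 248*F (S(F, k) = -248*F - 558 = -558 - 248*F)
(280 + d)*146 - S(361, 185) = (280 + 274)*146 - (-558 - 248*361) = 554*146 - (-558 - 89528) = 80884 - 1*(-90086) = 80884 + 90086 = 170970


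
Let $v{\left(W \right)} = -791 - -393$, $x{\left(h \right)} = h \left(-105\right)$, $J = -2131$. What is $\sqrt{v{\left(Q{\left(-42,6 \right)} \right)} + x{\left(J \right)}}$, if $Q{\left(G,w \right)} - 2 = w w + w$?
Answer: $\sqrt{223357} \approx 472.61$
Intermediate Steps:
$x{\left(h \right)} = - 105 h$
$Q{\left(G,w \right)} = 2 + w + w^{2}$ ($Q{\left(G,w \right)} = 2 + \left(w w + w\right) = 2 + \left(w^{2} + w\right) = 2 + \left(w + w^{2}\right) = 2 + w + w^{2}$)
$v{\left(W \right)} = -398$ ($v{\left(W \right)} = -791 + 393 = -398$)
$\sqrt{v{\left(Q{\left(-42,6 \right)} \right)} + x{\left(J \right)}} = \sqrt{-398 - -223755} = \sqrt{-398 + 223755} = \sqrt{223357}$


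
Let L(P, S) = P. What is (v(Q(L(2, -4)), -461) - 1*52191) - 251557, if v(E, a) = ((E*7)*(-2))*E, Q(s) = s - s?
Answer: -303748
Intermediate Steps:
Q(s) = 0
v(E, a) = -14*E² (v(E, a) = ((7*E)*(-2))*E = (-14*E)*E = -14*E²)
(v(Q(L(2, -4)), -461) - 1*52191) - 251557 = (-14*0² - 1*52191) - 251557 = (-14*0 - 52191) - 251557 = (0 - 52191) - 251557 = -52191 - 251557 = -303748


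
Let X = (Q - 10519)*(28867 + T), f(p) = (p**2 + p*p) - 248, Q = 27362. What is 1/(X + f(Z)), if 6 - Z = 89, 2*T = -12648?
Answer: 1/379705279 ≈ 2.6336e-9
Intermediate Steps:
T = -6324 (T = (1/2)*(-12648) = -6324)
Z = -83 (Z = 6 - 1*89 = 6 - 89 = -83)
f(p) = -248 + 2*p**2 (f(p) = (p**2 + p**2) - 248 = 2*p**2 - 248 = -248 + 2*p**2)
X = 379691749 (X = (27362 - 10519)*(28867 - 6324) = 16843*22543 = 379691749)
1/(X + f(Z)) = 1/(379691749 + (-248 + 2*(-83)**2)) = 1/(379691749 + (-248 + 2*6889)) = 1/(379691749 + (-248 + 13778)) = 1/(379691749 + 13530) = 1/379705279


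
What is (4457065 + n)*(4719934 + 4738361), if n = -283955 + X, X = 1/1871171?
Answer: 73856065148619922245/1871171 ≈ 3.9470e+13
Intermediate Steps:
X = 1/1871171 ≈ 5.3442e-7
n = -531328361304/1871171 (n = -283955 + 1/1871171 = -531328361304/1871171 ≈ -2.8396e+5)
(4457065 + n)*(4719934 + 4738361) = (4457065 - 531328361304/1871171)*(4719934 + 4738361) = (7808602411811/1871171)*9458295 = 73856065148619922245/1871171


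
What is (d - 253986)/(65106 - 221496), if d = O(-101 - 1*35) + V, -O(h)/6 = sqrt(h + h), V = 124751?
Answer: 25847/31278 + 4*I*sqrt(17)/26065 ≈ 0.82636 + 0.00063274*I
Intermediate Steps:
O(h) = -6*sqrt(2)*sqrt(h) (O(h) = -6*sqrt(h + h) = -6*sqrt(2)*sqrt(h))
d = 124751 - 24*I*sqrt(17) (d = -6*sqrt(2)*sqrt(-101 - 1*35) + 124751 = -6*sqrt(2)*sqrt(-101 - 35) + 124751 = -6*sqrt(2)*sqrt(-136) + 124751 = -6*sqrt(2)*2*I*sqrt(34) + 124751 = -24*I*sqrt(17) + 124751 = 124751 - 24*I*sqrt(17) ≈ 1.2475e+5 - 98.955*I)
(d - 253986)/(65106 - 221496) = ((124751 - 24*I*sqrt(17)) - 253986)/(65106 - 221496) = (-129235 - 24*I*sqrt(17))/(-156390) = (-129235 - 24*I*sqrt(17))*(-1/156390) = 25847/31278 + 4*I*sqrt(17)/26065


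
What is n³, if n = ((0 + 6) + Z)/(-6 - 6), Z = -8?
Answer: 1/216 ≈ 0.0046296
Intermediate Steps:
n = ⅙ (n = ((0 + 6) - 8)/(-6 - 6) = (6 - 8)/(-12) = -2*(-1/12) = ⅙ ≈ 0.16667)
n³ = (⅙)³ = 1/216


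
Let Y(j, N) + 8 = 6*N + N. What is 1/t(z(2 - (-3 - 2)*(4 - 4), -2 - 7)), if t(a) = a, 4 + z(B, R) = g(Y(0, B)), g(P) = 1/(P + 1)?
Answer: -7/27 ≈ -0.25926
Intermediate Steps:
Y(j, N) = -8 + 7*N (Y(j, N) = -8 + (6*N + N) = -8 + 7*N)
g(P) = 1/(1 + P)
z(B, R) = -4 + 1/(-7 + 7*B) (z(B, R) = -4 + 1/(1 + (-8 + 7*B)) = -4 + 1/(-7 + 7*B))
1/t(z(2 - (-3 - 2)*(4 - 4), -2 - 7)) = 1/((29 - 28*(2 - (-3 - 2)*(4 - 4)))/(7*(-1 + (2 - (-3 - 2)*(4 - 4))))) = 1/((29 - 28*(2 - (-5)*0))/(7*(-1 + (2 - (-5)*0)))) = 1/((29 - 28*(2 - 1*0))/(7*(-1 + (2 - 1*0)))) = 1/((29 - 28*(2 + 0))/(7*(-1 + (2 + 0)))) = 1/((29 - 28*2)/(7*(-1 + 2))) = 1/((⅐)*(29 - 56)/1) = 1/((⅐)*1*(-27)) = 1/(-27/7) = -7/27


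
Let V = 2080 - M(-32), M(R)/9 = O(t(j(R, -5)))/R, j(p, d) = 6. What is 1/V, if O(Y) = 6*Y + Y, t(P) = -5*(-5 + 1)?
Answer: 8/16955 ≈ 0.00047184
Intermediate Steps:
t(P) = 20 (t(P) = -5*(-4) = 20)
O(Y) = 7*Y
M(R) = 1260/R (M(R) = 9*((7*20)/R) = 9*(140/R) = 1260/R)
V = 16955/8 (V = 2080 - 1260/(-32) = 2080 - 1260*(-1)/32 = 2080 - 1*(-315/8) = 2080 + 315/8 = 16955/8 ≈ 2119.4)
1/V = 1/(16955/8) = 8/16955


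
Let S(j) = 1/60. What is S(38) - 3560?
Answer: -213599/60 ≈ -3560.0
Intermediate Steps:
S(j) = 1/60
S(38) - 3560 = 1/60 - 3560 = -213599/60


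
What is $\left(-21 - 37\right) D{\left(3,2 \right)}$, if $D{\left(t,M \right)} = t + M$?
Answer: $-290$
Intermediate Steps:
$D{\left(t,M \right)} = M + t$
$\left(-21 - 37\right) D{\left(3,2 \right)} = \left(-21 - 37\right) \left(2 + 3\right) = \left(-58\right) 5 = -290$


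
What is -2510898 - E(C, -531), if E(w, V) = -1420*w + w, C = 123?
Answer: -2336361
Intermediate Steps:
E(w, V) = -1419*w
-2510898 - E(C, -531) = -2510898 - (-1419)*123 = -2510898 - 1*(-174537) = -2510898 + 174537 = -2336361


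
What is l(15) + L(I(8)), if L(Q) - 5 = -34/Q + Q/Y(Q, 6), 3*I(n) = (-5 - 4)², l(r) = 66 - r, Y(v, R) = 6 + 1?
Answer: 11075/189 ≈ 58.598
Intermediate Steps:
Y(v, R) = 7
I(n) = 27 (I(n) = (-5 - 4)²/3 = (⅓)*(-9)² = (⅓)*81 = 27)
L(Q) = 5 - 34/Q + Q/7 (L(Q) = 5 + (-34/Q + Q/7) = 5 - 34/Q + Q/7)
l(15) + L(I(8)) = (66 - 1*15) + (5 - 34/27 + (⅐)*27) = (66 - 15) + (5 - 34*1/27 + 27/7) = 51 + (5 - 34/27 + 27/7) = 51 + 1436/189 = 11075/189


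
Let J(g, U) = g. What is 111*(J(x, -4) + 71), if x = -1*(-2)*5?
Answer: 8991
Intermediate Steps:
x = 10 (x = 2*5 = 10)
111*(J(x, -4) + 71) = 111*(10 + 71) = 111*81 = 8991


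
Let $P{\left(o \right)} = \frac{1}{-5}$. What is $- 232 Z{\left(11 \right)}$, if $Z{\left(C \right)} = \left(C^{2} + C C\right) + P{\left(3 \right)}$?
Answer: $- \frac{280488}{5} \approx -56098.0$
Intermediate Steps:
$P{\left(o \right)} = - \frac{1}{5}$
$Z{\left(C \right)} = - \frac{1}{5} + 2 C^{2}$ ($Z{\left(C \right)} = \left(C^{2} + C C\right) - \frac{1}{5} = \left(C^{2} + C^{2}\right) - \frac{1}{5} = 2 C^{2} - \frac{1}{5} = - \frac{1}{5} + 2 C^{2}$)
$- 232 Z{\left(11 \right)} = - 232 \left(- \frac{1}{5} + 2 \cdot 11^{2}\right) = - 232 \left(- \frac{1}{5} + 2 \cdot 121\right) = - 232 \left(- \frac{1}{5} + 242\right) = \left(-232\right) \frac{1209}{5} = - \frac{280488}{5}$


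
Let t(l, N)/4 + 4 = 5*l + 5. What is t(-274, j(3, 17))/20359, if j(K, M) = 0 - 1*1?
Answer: -5476/20359 ≈ -0.26897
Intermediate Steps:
j(K, M) = -1 (j(K, M) = 0 - 1 = -1)
t(l, N) = 4 + 20*l (t(l, N) = -16 + 4*(5*l + 5) = -16 + 4*(5 + 5*l) = -16 + (20 + 20*l) = 4 + 20*l)
t(-274, j(3, 17))/20359 = (4 + 20*(-274))/20359 = (4 - 5480)*(1/20359) = -5476*1/20359 = -5476/20359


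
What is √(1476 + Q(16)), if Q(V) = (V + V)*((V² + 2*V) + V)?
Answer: 2*√2801 ≈ 105.85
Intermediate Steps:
Q(V) = 2*V*(V² + 3*V) (Q(V) = (2*V)*(V² + 3*V) = 2*V*(V² + 3*V))
√(1476 + Q(16)) = √(1476 + 2*16²*(3 + 16)) = √(1476 + 2*256*19) = √(1476 + 9728) = √11204 = 2*√2801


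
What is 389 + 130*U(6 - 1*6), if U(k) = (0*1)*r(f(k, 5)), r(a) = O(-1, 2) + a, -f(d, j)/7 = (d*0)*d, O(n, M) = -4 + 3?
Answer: 389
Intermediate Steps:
O(n, M) = -1
f(d, j) = 0 (f(d, j) = -7*d*0*d = -0*d = -7*0 = 0)
r(a) = -1 + a
U(k) = 0 (U(k) = (0*1)*(-1 + 0) = 0*(-1) = 0)
389 + 130*U(6 - 1*6) = 389 + 130*0 = 389 + 0 = 389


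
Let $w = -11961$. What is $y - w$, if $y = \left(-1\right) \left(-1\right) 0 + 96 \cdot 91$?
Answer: $20697$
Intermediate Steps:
$y = 8736$ ($y = 1 \cdot 0 + 8736 = 0 + 8736 = 8736$)
$y - w = 8736 - -11961 = 8736 + 11961 = 20697$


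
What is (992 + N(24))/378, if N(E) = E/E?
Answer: 331/126 ≈ 2.6270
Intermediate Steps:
N(E) = 1
(992 + N(24))/378 = (992 + 1)/378 = (1/378)*993 = 331/126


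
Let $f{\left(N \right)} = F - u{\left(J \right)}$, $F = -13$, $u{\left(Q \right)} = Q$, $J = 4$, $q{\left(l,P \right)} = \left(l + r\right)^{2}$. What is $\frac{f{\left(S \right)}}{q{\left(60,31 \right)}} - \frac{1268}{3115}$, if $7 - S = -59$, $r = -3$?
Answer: $- \frac{4172687}{10120635} \approx -0.41229$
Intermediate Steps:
$q{\left(l,P \right)} = \left(-3 + l\right)^{2}$ ($q{\left(l,P \right)} = \left(l - 3\right)^{2} = \left(-3 + l\right)^{2}$)
$S = 66$ ($S = 7 - -59 = 7 + 59 = 66$)
$f{\left(N \right)} = -17$ ($f{\left(N \right)} = -13 - 4 = -17$)
$\frac{f{\left(S \right)}}{q{\left(60,31 \right)}} - \frac{1268}{3115} = - \frac{17}{\left(-3 + 60\right)^{2}} - \frac{1268}{3115} = - \frac{17}{57^{2}} - \frac{1268}{3115} = - \frac{17}{3249} - \frac{1268}{3115} = - \frac{4172687}{10120635}$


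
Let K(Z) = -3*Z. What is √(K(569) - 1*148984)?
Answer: I*√150691 ≈ 388.19*I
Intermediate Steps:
√(K(569) - 1*148984) = √(-3*569 - 1*148984) = √(-1707 - 148984) = √(-150691) = I*√150691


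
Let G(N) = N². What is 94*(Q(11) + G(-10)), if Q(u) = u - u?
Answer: 9400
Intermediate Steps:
Q(u) = 0
94*(Q(11) + G(-10)) = 94*(0 + (-10)²) = 94*(0 + 100) = 94*100 = 9400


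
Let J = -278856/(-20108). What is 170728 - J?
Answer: 858179942/5027 ≈ 1.7071e+5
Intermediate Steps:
J = 69714/5027 (J = -278856*(-1/20108) = 69714/5027 ≈ 13.868)
170728 - J = 170728 - 1*69714/5027 = 170728 - 69714/5027 = 858179942/5027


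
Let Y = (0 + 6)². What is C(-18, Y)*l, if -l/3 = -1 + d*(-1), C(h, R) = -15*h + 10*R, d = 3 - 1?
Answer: 5670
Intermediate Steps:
d = 2
Y = 36 (Y = 6² = 36)
l = 9 (l = -3*(-1 + 2*(-1)) = -3*(-1 - 2) = -3*(-3) = 9)
C(-18, Y)*l = (-15*(-18) + 10*36)*9 = (270 + 360)*9 = 630*9 = 5670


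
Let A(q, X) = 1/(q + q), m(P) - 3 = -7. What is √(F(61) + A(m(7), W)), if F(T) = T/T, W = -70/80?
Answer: √14/4 ≈ 0.93541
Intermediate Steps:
m(P) = -4 (m(P) = 3 - 7 = -4)
W = -7/8 (W = -70/80 = -1*7/8 = -7/8 ≈ -0.87500)
A(q, X) = 1/(2*q)
F(T) = 1
√(F(61) + A(m(7), W)) = √(1 + (½)/(-4)) = √(1 + (½)*(-¼)) = √(1 - ⅛) = √(7/8) = √14/4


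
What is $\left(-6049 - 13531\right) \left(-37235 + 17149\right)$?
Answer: $393283880$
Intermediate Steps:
$\left(-6049 - 13531\right) \left(-37235 + 17149\right) = \left(-19580\right) \left(-20086\right) = 393283880$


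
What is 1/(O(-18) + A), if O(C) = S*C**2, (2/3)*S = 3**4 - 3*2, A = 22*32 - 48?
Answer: 1/37106 ≈ 2.6950e-5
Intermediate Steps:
A = 656 (A = 704 - 48 = 656)
S = 225/2 (S = 3*(3**4 - 3*2)/2 = 3*(81 - 6)/2 = (3/2)*75 = 225/2 ≈ 112.50)
O(C) = 225*C**2/2
1/(O(-18) + A) = 1/((225/2)*(-18)**2 + 656) = 1/((225/2)*324 + 656) = 1/(36450 + 656) = 1/37106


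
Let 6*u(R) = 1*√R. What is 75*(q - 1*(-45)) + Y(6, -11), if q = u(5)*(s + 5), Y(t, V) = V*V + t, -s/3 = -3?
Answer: 3502 + 175*√5 ≈ 3893.3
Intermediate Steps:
u(R) = √R/6 (u(R) = (1*√R)/6 = √R/6)
s = 9 (s = -3*(-3) = 9)
Y(t, V) = t + V² (Y(t, V) = V² + t = t + V²)
q = 7*√5/3 (q = (√5/6)*(9 + 5) = (√5/6)*14 = 7*√5/3 ≈ 5.2175)
75*(q - 1*(-45)) + Y(6, -11) = 75*(7*√5/3 - 1*(-45)) + (6 + (-11)²) = 75*(7*√5/3 + 45) + (6 + 121) = 75*(45 + 7*√5/3) + 127 = (3375 + 175*√5) + 127 = 3502 + 175*√5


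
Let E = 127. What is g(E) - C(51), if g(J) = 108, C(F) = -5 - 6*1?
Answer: 119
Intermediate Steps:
C(F) = -11 (C(F) = -5 - 6 = -11)
g(E) - C(51) = 108 - 1*(-11) = 108 + 11 = 119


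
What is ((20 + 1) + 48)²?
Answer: 4761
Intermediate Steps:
((20 + 1) + 48)² = (21 + 48)² = 69² = 4761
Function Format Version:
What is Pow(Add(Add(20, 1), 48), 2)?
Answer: 4761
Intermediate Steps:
Pow(Add(Add(20, 1), 48), 2) = Pow(Add(21, 48), 2) = Pow(69, 2) = 4761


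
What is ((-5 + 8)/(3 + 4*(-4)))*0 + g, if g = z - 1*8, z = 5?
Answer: -3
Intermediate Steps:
g = -3 (g = 5 - 1*8 = 5 - 8 = -3)
((-5 + 8)/(3 + 4*(-4)))*0 + g = ((-5 + 8)/(3 + 4*(-4)))*0 - 3 = (3/(3 - 16))*0 - 3 = (3/(-13))*0 - 3 = (3*(-1/13))*0 - 3 = -3/13*0 - 3 = 0 - 3 = -3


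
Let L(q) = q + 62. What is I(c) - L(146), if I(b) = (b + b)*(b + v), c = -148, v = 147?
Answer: 88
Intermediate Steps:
L(q) = 62 + q
I(b) = 2*b*(147 + b) (I(b) = (b + b)*(b + 147) = (2*b)*(147 + b) = 2*b*(147 + b))
I(c) - L(146) = 2*(-148)*(147 - 148) - (62 + 146) = 2*(-148)*(-1) - 1*208 = 296 - 208 = 88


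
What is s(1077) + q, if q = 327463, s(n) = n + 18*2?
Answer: 328576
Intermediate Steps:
s(n) = 36 + n (s(n) = n + 36 = 36 + n)
s(1077) + q = (36 + 1077) + 327463 = 1113 + 327463 = 328576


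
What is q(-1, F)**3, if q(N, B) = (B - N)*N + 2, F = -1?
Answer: 8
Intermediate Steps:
q(N, B) = 2 + N*(B - N) (q(N, B) = N*(B - N) + 2 = 2 + N*(B - N))
q(-1, F)**3 = (2 - 1*(-1)**2 - 1*(-1))**3 = (2 - 1*1 + 1)**3 = (2 - 1 + 1)**3 = 2**3 = 8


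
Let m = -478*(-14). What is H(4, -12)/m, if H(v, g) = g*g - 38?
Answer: 53/3346 ≈ 0.015840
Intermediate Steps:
H(v, g) = -38 + g² (H(v, g) = g² - 38 = -38 + g²)
m = 6692
H(4, -12)/m = (-38 + (-12)²)/6692 = (-38 + 144)*(1/6692) = 106*(1/6692) = 53/3346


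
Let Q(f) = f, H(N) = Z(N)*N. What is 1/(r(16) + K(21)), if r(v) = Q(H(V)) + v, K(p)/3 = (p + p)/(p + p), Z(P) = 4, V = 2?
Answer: 1/27 ≈ 0.037037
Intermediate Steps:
K(p) = 3 (K(p) = 3*((p + p)/(p + p)) = 3*((2*p)/((2*p))) = 3*((2*p)*(1/(2*p))) = 3*1 = 3)
H(N) = 4*N
r(v) = 8 + v (r(v) = 4*2 + v = 8 + v)
1/(r(16) + K(21)) = 1/((8 + 16) + 3) = 1/(24 + 3) = 1/27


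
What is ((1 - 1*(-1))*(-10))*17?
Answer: -340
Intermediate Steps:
((1 - 1*(-1))*(-10))*17 = ((1 + 1)*(-10))*17 = (2*(-10))*17 = -20*17 = -340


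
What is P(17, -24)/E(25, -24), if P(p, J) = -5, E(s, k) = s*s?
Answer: -1/125 ≈ -0.0080000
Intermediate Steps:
E(s, k) = s**2
P(17, -24)/E(25, -24) = -5/(25**2) = -5/625 = -5*1/625 = -1/125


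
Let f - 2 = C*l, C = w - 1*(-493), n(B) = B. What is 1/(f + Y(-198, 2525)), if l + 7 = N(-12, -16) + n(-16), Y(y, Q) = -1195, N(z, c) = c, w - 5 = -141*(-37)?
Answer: -1/224078 ≈ -4.4627e-6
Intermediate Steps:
w = 5222 (w = 5 - 141*(-37) = 5 + 5217 = 5222)
l = -39 (l = -7 + (-16 - 16) = -7 - 32 = -39)
C = 5715 (C = 5222 - 1*(-493) = 5222 + 493 = 5715)
f = -222883 (f = 2 + 5715*(-39) = 2 - 222885 = -222883)
1/(f + Y(-198, 2525)) = 1/(-222883 - 1195) = 1/(-224078) = -1/224078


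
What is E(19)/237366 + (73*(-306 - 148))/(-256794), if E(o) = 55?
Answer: 1313484607/10159027434 ≈ 0.12929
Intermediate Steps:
E(19)/237366 + (73*(-306 - 148))/(-256794) = 55/237366 + (73*(-306 - 148))/(-256794) = 55*(1/237366) + (73*(-454))*(-1/256794) = 55/237366 - 33142*(-1/256794) = 55/237366 + 16571/128397 = 1313484607/10159027434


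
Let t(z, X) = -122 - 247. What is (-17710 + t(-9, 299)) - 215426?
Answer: -233505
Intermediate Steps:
t(z, X) = -369
(-17710 + t(-9, 299)) - 215426 = (-17710 - 369) - 215426 = -18079 - 215426 = -233505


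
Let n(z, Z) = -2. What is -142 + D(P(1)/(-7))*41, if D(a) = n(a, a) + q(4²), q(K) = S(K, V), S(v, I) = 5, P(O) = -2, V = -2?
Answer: -19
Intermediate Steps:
q(K) = 5
D(a) = 3 (D(a) = -2 + 5 = 3)
-142 + D(P(1)/(-7))*41 = -142 + 3*41 = -142 + 123 = -19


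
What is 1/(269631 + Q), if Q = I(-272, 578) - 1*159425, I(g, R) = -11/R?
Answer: 578/63699057 ≈ 9.0739e-6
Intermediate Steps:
Q = -92147661/578 (Q = -11/578 - 1*159425 = -11*1/578 - 159425 = -11/578 - 159425 = -92147661/578 ≈ -1.5943e+5)
1/(269631 + Q) = 1/(269631 - 92147661/578) = 1/(63699057/578) = 578/63699057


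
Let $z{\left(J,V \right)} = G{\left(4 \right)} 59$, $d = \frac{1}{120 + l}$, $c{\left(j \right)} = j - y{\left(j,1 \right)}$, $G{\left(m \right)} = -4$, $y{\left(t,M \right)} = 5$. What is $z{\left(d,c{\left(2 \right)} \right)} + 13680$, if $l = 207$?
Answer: $13444$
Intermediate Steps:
$c{\left(j \right)} = -5 + j$ ($c{\left(j \right)} = j - 5 = -5 + j$)
$d = \frac{1}{327}$ ($d = \frac{1}{120 + 207} = \frac{1}{327} \approx 0.0030581$)
$z{\left(J,V \right)} = -236$ ($z{\left(J,V \right)} = \left(-4\right) 59 = -236$)
$z{\left(d,c{\left(2 \right)} \right)} + 13680 = -236 + 13680 = 13444$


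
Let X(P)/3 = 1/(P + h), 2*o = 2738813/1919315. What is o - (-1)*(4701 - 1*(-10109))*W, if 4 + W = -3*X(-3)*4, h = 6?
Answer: -909599025987/3838630 ≈ -2.3696e+5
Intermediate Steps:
o = 2738813/3838630 (o = (2738813/1919315)/2 = (2738813*(1/1919315))/2 = (½)*(2738813/1919315) = 2738813/3838630 ≈ 0.71349)
X(P) = 3/(6 + P) (X(P) = 3/(P + 6) = 3/(6 + P))
W = -16 (W = -4 - 9/(6 - 3)*4 = -4 - 9/3*4 = -4 - 3*1*4 = -4 - 3*4 = -4 - 12 = -16)
o - (-1)*(4701 - 1*(-10109))*W = 2738813/3838630 - (-1)*(4701 - 1*(-10109))*(-16) = 2738813/3838630 - (-1)*(4701 + 10109)*(-16) = 2738813/3838630 - (-1)*14810*(-16) = 2738813/3838630 - (-1)*(-236960) = 2738813/3838630 - 1*236960 = 2738813/3838630 - 236960 = -909599025987/3838630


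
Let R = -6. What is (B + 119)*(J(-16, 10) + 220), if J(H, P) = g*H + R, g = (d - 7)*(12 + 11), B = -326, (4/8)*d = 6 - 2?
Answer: 31878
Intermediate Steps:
d = 8 (d = 2*(6 - 2) = 2*4 = 8)
g = 23 (g = (8 - 7)*(12 + 11) = 1*23 = 23)
J(H, P) = -6 + 23*H (J(H, P) = 23*H - 6 = -6 + 23*H)
(B + 119)*(J(-16, 10) + 220) = (-326 + 119)*((-6 + 23*(-16)) + 220) = -207*((-6 - 368) + 220) = -207*(-374 + 220) = -207*(-154) = 31878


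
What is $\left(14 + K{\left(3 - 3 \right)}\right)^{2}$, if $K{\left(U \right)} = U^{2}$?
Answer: $196$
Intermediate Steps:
$\left(14 + K{\left(3 - 3 \right)}\right)^{2} = \left(14 + \left(3 - 3\right)^{2}\right)^{2} = \left(14 + 0^{2}\right)^{2} = \left(14 + 0\right)^{2} = 14^{2} = 196$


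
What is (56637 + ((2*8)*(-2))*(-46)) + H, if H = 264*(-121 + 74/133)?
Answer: 3499481/133 ≈ 26312.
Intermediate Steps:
H = -4229016/133 (H = 264*(-121 + 74*(1/133)) = 264*(-121 + 74/133) = 264*(-16019/133) = -4229016/133 ≈ -31797.)
(56637 + ((2*8)*(-2))*(-46)) + H = (56637 + ((2*8)*(-2))*(-46)) - 4229016/133 = (56637 + (16*(-2))*(-46)) - 4229016/133 = (56637 - 32*(-46)) - 4229016/133 = (56637 + 1472) - 4229016/133 = 58109 - 4229016/133 = 3499481/133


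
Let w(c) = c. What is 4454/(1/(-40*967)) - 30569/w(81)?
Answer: -13954768889/81 ≈ -1.7228e+8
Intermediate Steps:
4454/(1/(-40*967)) - 30569/w(81) = 4454/(1/(-40*967)) - 30569/81 = 4454/(1/(-38680)) - 30569*1/81 = 4454/(-1/38680) - 30569/81 = 4454*(-38680) - 30569/81 = -172280720 - 30569/81 = -13954768889/81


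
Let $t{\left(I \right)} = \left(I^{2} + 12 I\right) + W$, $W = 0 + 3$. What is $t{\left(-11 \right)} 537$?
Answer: $-4296$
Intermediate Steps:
$W = 3$
$t{\left(I \right)} = 3 + I^{2} + 12 I$ ($t{\left(I \right)} = \left(I^{2} + 12 I\right) + 3 = 3 + I^{2} + 12 I$)
$t{\left(-11 \right)} 537 = \left(3 + \left(-11\right)^{2} + 12 \left(-11\right)\right) 537 = \left(3 + 121 - 132\right) 537 = \left(-8\right) 537 = -4296$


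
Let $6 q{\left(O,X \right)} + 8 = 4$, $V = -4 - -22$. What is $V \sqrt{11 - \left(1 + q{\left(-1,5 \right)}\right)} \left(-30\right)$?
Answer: $- 720 \sqrt{6} \approx -1763.6$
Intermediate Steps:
$V = 18$ ($V = -4 + 22 = 18$)
$q{\left(O,X \right)} = - \frac{2}{3}$ ($q{\left(O,X \right)} = - \frac{4}{3} + \frac{1}{6} \cdot 4 = - \frac{4}{3} + \frac{2}{3} = - \frac{2}{3}$)
$V \sqrt{11 - \left(1 + q{\left(-1,5 \right)}\right)} \left(-30\right) = 18 \sqrt{11 - \frac{1}{3}} \left(-30\right) = 18 \sqrt{\frac{32}{3}} \left(-30\right) = 18 \frac{4 \sqrt{6}}{3} \left(-30\right) = 24 \sqrt{6} \left(-30\right) = - 720 \sqrt{6}$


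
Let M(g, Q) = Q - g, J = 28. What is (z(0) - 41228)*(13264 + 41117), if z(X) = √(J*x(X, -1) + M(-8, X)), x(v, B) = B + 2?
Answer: -2241693582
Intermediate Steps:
x(v, B) = 2 + B
z(X) = √(36 + X) (z(X) = √(28*(2 - 1) + (X - 1*(-8))) = √(28*1 + (X + 8)) = √(28 + (8 + X)) = √(36 + X))
(z(0) - 41228)*(13264 + 41117) = (√(36 + 0) - 41228)*(13264 + 41117) = (√36 - 41228)*54381 = (6 - 41228)*54381 = -41222*54381 = -2241693582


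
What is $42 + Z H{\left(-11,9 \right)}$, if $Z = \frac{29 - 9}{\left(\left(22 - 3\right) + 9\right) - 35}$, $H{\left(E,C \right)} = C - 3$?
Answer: $\frac{174}{7} \approx 24.857$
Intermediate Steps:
$H{\left(E,C \right)} = -3 + C$
$Z = - \frac{20}{7}$ ($Z = \frac{20}{\left(19 + 9\right) - 35} = \frac{20}{28 - 35} = \frac{20}{-7} = 20 \left(- \frac{1}{7}\right) = - \frac{20}{7} \approx -2.8571$)
$42 + Z H{\left(-11,9 \right)} = 42 - \frac{20 \left(-3 + 9\right)}{7} = 42 - \frac{120}{7} = \frac{174}{7}$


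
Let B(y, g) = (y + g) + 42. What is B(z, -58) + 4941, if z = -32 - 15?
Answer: 4878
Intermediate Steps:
z = -47
B(y, g) = 42 + g + y (B(y, g) = (g + y) + 42 = 42 + g + y)
B(z, -58) + 4941 = (42 - 58 - 47) + 4941 = -63 + 4941 = 4878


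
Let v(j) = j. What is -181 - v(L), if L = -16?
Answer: -165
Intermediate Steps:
-181 - v(L) = -181 - 1*(-16) = -181 + 16 = -165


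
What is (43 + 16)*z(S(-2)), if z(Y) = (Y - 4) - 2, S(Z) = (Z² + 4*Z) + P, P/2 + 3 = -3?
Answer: -1298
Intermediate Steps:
P = -12 (P = -6 + 2*(-3) = -6 - 6 = -12)
S(Z) = -12 + Z² + 4*Z (S(Z) = (Z² + 4*Z) - 12 = -12 + Z² + 4*Z)
z(Y) = -6 + Y (z(Y) = (-4 + Y) - 2 = -6 + Y)
(43 + 16)*z(S(-2)) = (43 + 16)*(-6 + (-12 + (-2)² + 4*(-2))) = 59*(-6 + (-12 + 4 - 8)) = 59*(-6 - 16) = 59*(-22) = -1298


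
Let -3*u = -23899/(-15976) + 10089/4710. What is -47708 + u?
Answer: -1794986608199/37623480 ≈ -47709.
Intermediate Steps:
u = -45624359/37623480 (u = -(-23899/(-15976) + 10089/4710)/3 = -(-23899*(-1/15976) + 10089*(1/4710))/3 = -(23899/15976 + 3363/1570)/3 = -⅓*45624359/12541160 = -45624359/37623480 ≈ -1.2127)
-47708 + u = -47708 - 45624359/37623480 = -1794986608199/37623480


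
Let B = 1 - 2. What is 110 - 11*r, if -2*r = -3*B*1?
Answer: 253/2 ≈ 126.50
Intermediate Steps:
B = -1
r = -3/2 (r = -(-3*(-1))/2 = -3/2 ≈ -1.5000)
110 - 11*r = 110 - 11*(-3/2) = 110 + 33/2 = 253/2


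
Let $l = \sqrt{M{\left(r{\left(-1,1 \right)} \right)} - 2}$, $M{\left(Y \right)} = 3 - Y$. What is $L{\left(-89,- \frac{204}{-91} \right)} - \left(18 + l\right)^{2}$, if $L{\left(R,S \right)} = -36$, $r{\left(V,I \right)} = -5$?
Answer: $-366 - 36 \sqrt{6} \approx -454.18$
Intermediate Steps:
$l = \sqrt{6}$ ($l = \sqrt{\left(3 - -5\right) - 2} = \sqrt{\left(3 + 5\right) - 2} = \sqrt{8 - 2} = \sqrt{6} \approx 2.4495$)
$L{\left(-89,- \frac{204}{-91} \right)} - \left(18 + l\right)^{2} = -36 - \left(18 + \sqrt{6}\right)^{2}$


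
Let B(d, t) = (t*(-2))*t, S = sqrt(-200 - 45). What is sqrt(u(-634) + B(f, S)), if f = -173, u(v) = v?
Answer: 12*I ≈ 12.0*I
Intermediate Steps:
S = 7*I*sqrt(5) (S = sqrt(-245) = 7*I*sqrt(5) ≈ 15.652*I)
B(d, t) = -2*t**2 (B(d, t) = (-2*t)*t = -2*t**2)
sqrt(u(-634) + B(f, S)) = sqrt(-634 - 2*(7*I*sqrt(5))**2) = sqrt(-634 - 2*(-245)) = sqrt(-634 + 490) = sqrt(-144) = 12*I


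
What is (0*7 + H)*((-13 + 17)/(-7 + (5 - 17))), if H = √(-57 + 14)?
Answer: -4*I*√43/19 ≈ -1.3805*I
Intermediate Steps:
H = I*√43 (H = √(-43) = I*√43 ≈ 6.5574*I)
(0*7 + H)*((-13 + 17)/(-7 + (5 - 17))) = (0*7 + I*√43)*((-13 + 17)/(-7 + (5 - 17))) = (0 + I*√43)*(4/(-7 - 12)) = (I*√43)*(4/(-19)) = (I*√43)*(4*(-1/19)) = (I*√43)*(-4/19) = -4*I*√43/19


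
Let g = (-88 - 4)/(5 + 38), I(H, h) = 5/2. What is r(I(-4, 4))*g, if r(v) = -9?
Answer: 828/43 ≈ 19.256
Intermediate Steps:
I(H, h) = 5/2 (I(H, h) = 5*(1/2) = 5/2)
g = -92/43 ≈ -2.1395
r(I(-4, 4))*g = -9*(-92/43) = 828/43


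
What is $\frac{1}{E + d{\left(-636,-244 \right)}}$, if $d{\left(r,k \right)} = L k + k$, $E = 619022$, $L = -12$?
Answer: $\frac{1}{621706} \approx 1.6085 \cdot 10^{-6}$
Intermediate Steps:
$d{\left(r,k \right)} = - 11 k$ ($d{\left(r,k \right)} = - 12 k + k = - 11 k$)
$\frac{1}{E + d{\left(-636,-244 \right)}} = \frac{1}{619022 - -2684} = \frac{1}{619022 + 2684} = \frac{1}{621706}$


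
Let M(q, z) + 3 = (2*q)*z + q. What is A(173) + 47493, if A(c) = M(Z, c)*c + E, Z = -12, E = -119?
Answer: -673517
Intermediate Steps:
M(q, z) = -3 + q + 2*q*z (M(q, z) = -3 + ((2*q)*z + q) = -3 + (2*q*z + q) = -3 + (q + 2*q*z) = -3 + q + 2*q*z)
A(c) = -119 + c*(-15 - 24*c) (A(c) = (-3 - 12 + 2*(-12)*c)*c - 119 = (-3 - 12 - 24*c)*c - 119 = (-15 - 24*c)*c - 119 = c*(-15 - 24*c) - 119 = -119 + c*(-15 - 24*c))
A(173) + 47493 = (-119 - 3*173*(5 + 8*173)) + 47493 = (-119 - 3*173*(5 + 1384)) + 47493 = (-119 - 3*173*1389) + 47493 = (-119 - 720891) + 47493 = -721010 + 47493 = -673517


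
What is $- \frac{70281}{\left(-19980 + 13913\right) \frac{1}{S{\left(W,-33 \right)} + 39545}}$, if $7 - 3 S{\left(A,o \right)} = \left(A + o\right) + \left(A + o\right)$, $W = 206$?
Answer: $\frac{2771320392}{6067} \approx 4.5679 \cdot 10^{5}$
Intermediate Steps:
$S{\left(A,o \right)} = \frac{7}{3} - \frac{2 A}{3} - \frac{2 o}{3}$ ($S{\left(A,o \right)} = \frac{7}{3} - \frac{\left(A + o\right) + \left(A + o\right)}{3} = \frac{7}{3} - \frac{2 A + 2 o}{3} = \frac{7}{3} - \left(\frac{2 A}{3} + \frac{2 o}{3}\right) = \frac{7}{3} - \frac{2 A}{3} - \frac{2 o}{3}$)
$- \frac{70281}{\left(-19980 + 13913\right) \frac{1}{S{\left(W,-33 \right)} + 39545}} = - \frac{70281}{\left(-19980 + 13913\right) \frac{1}{\left(\frac{7}{3} - \frac{412}{3} - -22\right) + 39545}} = - \frac{70281}{\left(-6067\right) \frac{1}{\left(\frac{7}{3} - \frac{412}{3} + 22\right) + 39545}} = - \frac{70281}{\left(-6067\right) \frac{1}{-113 + 39545}} = - \frac{70281}{\left(-6067\right) \frac{1}{39432}} = - \frac{70281}{- \frac{6067}{39432}} = \left(-70281\right) \left(- \frac{39432}{6067}\right) = \frac{2771320392}{6067}$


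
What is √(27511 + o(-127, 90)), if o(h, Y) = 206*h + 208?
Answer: 3*√173 ≈ 39.459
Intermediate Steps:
o(h, Y) = 208 + 206*h
√(27511 + o(-127, 90)) = √(27511 + (208 + 206*(-127))) = √(27511 + (208 - 26162)) = √(27511 - 25954) = √1557 = 3*√173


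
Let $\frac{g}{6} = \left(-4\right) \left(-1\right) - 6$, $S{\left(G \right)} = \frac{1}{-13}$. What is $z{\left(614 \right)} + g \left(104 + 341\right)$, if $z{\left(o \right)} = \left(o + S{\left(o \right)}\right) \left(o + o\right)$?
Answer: $\frac{9731248}{13} \approx 7.4856 \cdot 10^{5}$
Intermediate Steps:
$S{\left(G \right)} = - \frac{1}{13}$
$z{\left(o \right)} = 2 o \left(- \frac{1}{13} + o\right)$ ($z{\left(o \right)} = \left(o - \frac{1}{13}\right) \left(o + o\right) = \left(- \frac{1}{13} + o\right) 2 o = 2 o \left(- \frac{1}{13} + o\right)$)
$g = -12$ ($g = 6 \left(\left(-4\right) \left(-1\right) - 6\right) = 6 \left(4 - 6\right) = 6 \left(-2\right) = -12$)
$z{\left(614 \right)} + g \left(104 + 341\right) = \frac{2}{13} \cdot 614 \left(-1 + 13 \cdot 614\right) - 12 \left(104 + 341\right) = \frac{2}{13} \cdot 614 \left(-1 + 7982\right) - 5340 = \frac{2}{13} \cdot 614 \cdot 7981 - 5340 = \frac{9800668}{13} - 5340 = \frac{9731248}{13}$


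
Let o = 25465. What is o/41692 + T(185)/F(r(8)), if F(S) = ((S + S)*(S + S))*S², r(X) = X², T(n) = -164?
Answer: 106807524017/174868922368 ≈ 0.61079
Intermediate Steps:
F(S) = 4*S⁴ (F(S) = ((2*S)*(2*S))*S² = (4*S²)*S² = 4*S⁴)
o/41692 + T(185)/F(r(8)) = 25465/41692 - 164/(4*(8²)⁴) = 25465*(1/41692) - 164/(4*64⁴) = 25465/41692 - 164/(4*16777216) = 25465/41692 - 164/67108864 = 25465/41692 - 164*1/67108864 = 25465/41692 - 41/16777216 = 106807524017/174868922368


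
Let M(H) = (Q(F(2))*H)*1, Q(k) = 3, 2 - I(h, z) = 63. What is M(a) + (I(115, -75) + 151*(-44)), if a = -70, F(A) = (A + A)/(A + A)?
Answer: -6915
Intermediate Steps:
I(h, z) = -61 (I(h, z) = 2 - 1*63 = 2 - 63 = -61)
F(A) = 1 (F(A) = (2*A)/((2*A)) = (2*A)*(1/(2*A)) = 1)
M(H) = 3*H (M(H) = (3*H)*1 = 3*H)
M(a) + (I(115, -75) + 151*(-44)) = 3*(-70) + (-61 + 151*(-44)) = -210 + (-61 - 6644) = -210 - 6705 = -6915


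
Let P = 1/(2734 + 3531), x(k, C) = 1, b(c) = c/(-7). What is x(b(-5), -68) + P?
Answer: 6266/6265 ≈ 1.0002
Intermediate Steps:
b(c) = -c/7 (b(c) = c*(-1/7) = -c/7)
P = 1/6265 ≈ 0.00015962
x(b(-5), -68) + P = 1 + 1/6265 = 6266/6265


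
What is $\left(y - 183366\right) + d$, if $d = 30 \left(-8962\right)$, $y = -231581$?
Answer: $-683807$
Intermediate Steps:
$d = -268860$
$\left(y - 183366\right) + d = \left(-231581 - 183366\right) - 268860 = -414947 - 268860 = -683807$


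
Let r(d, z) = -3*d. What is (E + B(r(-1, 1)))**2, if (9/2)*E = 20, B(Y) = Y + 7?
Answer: 16900/81 ≈ 208.64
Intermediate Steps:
B(Y) = 7 + Y
E = 40/9 (E = (2/9)*20 = 40/9 ≈ 4.4444)
(E + B(r(-1, 1)))**2 = (40/9 + (7 - 3*(-1)))**2 = (40/9 + (7 + 3))**2 = (40/9 + 10)**2 = (130/9)**2 = 16900/81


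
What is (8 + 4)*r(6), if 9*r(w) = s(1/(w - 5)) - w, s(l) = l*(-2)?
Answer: -32/3 ≈ -10.667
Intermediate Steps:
s(l) = -2*l
r(w) = -2/(9*(-5 + w)) - w/9 (r(w) = (-2/(w - 5) - w)/9 = (-2/(-5 + w) - w)/9 = (-w - 2/(-5 + w))/9 = -2/(9*(-5 + w)) - w/9)
(8 + 4)*r(6) = (8 + 4)*((-2 - 1*6*(-5 + 6))/(9*(-5 + 6))) = 12*((⅑)*(-2 - 1*6*1)/1) = 12*((⅑)*1*(-2 - 6)) = 12*((⅑)*1*(-8)) = 12*(-8/9) = -32/3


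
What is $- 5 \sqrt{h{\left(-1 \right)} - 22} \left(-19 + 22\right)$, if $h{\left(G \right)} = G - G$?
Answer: $- 15 i \sqrt{22} \approx - 70.356 i$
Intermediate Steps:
$h{\left(G \right)} = 0$
$- 5 \sqrt{h{\left(-1 \right)} - 22} \left(-19 + 22\right) = - 5 \sqrt{0 - 22} \left(-19 + 22\right) = - 5 \sqrt{-22} \cdot 3 = - 5 i \sqrt{22} \cdot 3 = - 15 i \sqrt{22}$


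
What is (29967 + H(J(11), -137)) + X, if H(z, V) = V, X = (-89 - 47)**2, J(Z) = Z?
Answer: 48326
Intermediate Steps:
X = 18496 (X = (-136)**2 = 18496)
(29967 + H(J(11), -137)) + X = (29967 - 137) + 18496 = 29830 + 18496 = 48326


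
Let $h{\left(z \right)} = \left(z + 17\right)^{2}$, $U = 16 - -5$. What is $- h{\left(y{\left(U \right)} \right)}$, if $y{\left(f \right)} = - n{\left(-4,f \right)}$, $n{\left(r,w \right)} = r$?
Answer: $-441$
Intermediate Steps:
$U = 21$ ($U = 16 + 5 = 21$)
$y{\left(f \right)} = 4$ ($y{\left(f \right)} = \left(-1\right) \left(-4\right) = 4$)
$h{\left(z \right)} = \left(17 + z\right)^{2}$
$- h{\left(y{\left(U \right)} \right)} = - \left(17 + 4\right)^{2} = - 21^{2} = \left(-1\right) 441 = -441$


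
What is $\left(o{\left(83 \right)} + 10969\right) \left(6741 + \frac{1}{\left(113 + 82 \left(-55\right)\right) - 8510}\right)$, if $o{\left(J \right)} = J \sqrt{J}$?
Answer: $\frac{954369757334}{12907} + \frac{7221505138 \sqrt{83}}{12907} \approx 7.9039 \cdot 10^{7}$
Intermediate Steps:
$o{\left(J \right)} = J^{\frac{3}{2}}$
$\left(o{\left(83 \right)} + 10969\right) \left(6741 + \frac{1}{\left(113 + 82 \left(-55\right)\right) - 8510}\right) = \left(83^{\frac{3}{2}} + 10969\right) \left(6741 + \frac{1}{\left(113 + 82 \left(-55\right)\right) - 8510}\right) = \left(83 \sqrt{83} + 10969\right) \left(6741 + \frac{1}{\left(113 - 4510\right) - 8510}\right) = \left(10969 + 83 \sqrt{83}\right) \left(6741 + \frac{1}{-4397 - 8510}\right) = \left(10969 + 83 \sqrt{83}\right) \left(6741 + \frac{1}{-12907}\right) = \left(10969 + 83 \sqrt{83}\right) \left(6741 - \frac{1}{12907}\right) = \left(10969 + 83 \sqrt{83}\right) \frac{87006086}{12907} = \frac{954369757334}{12907} + \frac{7221505138 \sqrt{83}}{12907}$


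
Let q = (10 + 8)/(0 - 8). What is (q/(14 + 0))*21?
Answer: -27/8 ≈ -3.3750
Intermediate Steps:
q = -9/4 (q = 18/(-8) = 18*(-⅛) = -9/4 ≈ -2.2500)
(q/(14 + 0))*21 = (-9/4/(14 + 0))*21 = (-9/4/14)*21 = ((1/14)*(-9/4))*21 = -9/56*21 = -27/8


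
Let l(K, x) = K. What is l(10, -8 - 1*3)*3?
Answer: 30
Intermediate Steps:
l(10, -8 - 1*3)*3 = 10*3 = 30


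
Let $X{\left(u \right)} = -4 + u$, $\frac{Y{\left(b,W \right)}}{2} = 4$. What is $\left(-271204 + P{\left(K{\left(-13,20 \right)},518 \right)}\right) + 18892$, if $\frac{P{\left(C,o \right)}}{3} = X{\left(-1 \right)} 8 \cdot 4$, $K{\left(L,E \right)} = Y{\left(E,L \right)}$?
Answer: $-252792$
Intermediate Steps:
$Y{\left(b,W \right)} = 8$ ($Y{\left(b,W \right)} = 2 \cdot 4 = 8$)
$K{\left(L,E \right)} = 8$
$P{\left(C,o \right)} = -480$ ($P{\left(C,o \right)} = 3 \left(-4 - 1\right) 8 \cdot 4 = 3 \left(-5\right) 8 \cdot 4 = 3 \left(\left(-40\right) 4\right) = 3 \left(-160\right) = -480$)
$\left(-271204 + P{\left(K{\left(-13,20 \right)},518 \right)}\right) + 18892 = \left(-271204 - 480\right) + 18892 = -271684 + 18892 = -252792$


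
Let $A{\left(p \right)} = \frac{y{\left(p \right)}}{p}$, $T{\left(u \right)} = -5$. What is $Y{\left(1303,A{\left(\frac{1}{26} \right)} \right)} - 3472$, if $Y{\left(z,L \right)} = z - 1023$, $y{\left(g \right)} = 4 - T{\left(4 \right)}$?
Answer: $-3192$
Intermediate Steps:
$y{\left(g \right)} = 9$ ($y{\left(g \right)} = 4 - -5 = 4 + 5 = 9$)
$A{\left(p \right)} = \frac{9}{p}$
$Y{\left(z,L \right)} = -1023 + z$ ($Y{\left(z,L \right)} = z - 1023 = -1023 + z$)
$Y{\left(1303,A{\left(\frac{1}{26} \right)} \right)} - 3472 = \left(-1023 + 1303\right) - 3472 = 280 - 3472 = -3192$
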